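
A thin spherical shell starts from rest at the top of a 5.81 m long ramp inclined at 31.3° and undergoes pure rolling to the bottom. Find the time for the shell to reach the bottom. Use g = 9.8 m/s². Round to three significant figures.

t ≈ 1.95 s

With I = (2/3)MR², the ratio k = I/(MR²) is 2/3.
Along the incline Mg sinθ − f = Ma, and torque about the center fR = Iα = kMR²(a/R) gives f = kMa.
Hence a = g sinθ/(1+k) = 9.8×sin31.3°/1.667 = 3.055 m/s².
Starting from rest, L = ½at², so t = √(2L/a) = √(2×5.81/3.055) ≈ 1.95 s.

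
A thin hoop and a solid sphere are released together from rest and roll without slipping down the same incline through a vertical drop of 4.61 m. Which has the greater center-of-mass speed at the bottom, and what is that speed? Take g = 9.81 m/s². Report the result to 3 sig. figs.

the solid sphere, at v ≈ 8.04 m/s

For rolling without slipping, Mgh = ½(1+k)Mv² where k = I/(MR²), so v = √(2gh/(1+k)).
Thin hoop: k = 1, giving v = √(2×9.81×4.61/2) = 6.725 m/s.
Solid sphere: k = 0.4, giving v = √(2×9.81×4.61/1.4) = 8.038 m/s.
The smaller k wins: the solid sphere, at ≈ 8.04 m/s.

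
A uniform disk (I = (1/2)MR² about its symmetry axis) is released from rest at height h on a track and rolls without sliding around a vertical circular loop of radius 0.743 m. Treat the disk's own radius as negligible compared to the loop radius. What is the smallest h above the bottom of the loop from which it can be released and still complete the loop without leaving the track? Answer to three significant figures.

h_min ≈ 2.04 m

With I = (1/2)MR², the ratio k = I/(MR²) is 0.5.
At the top, contact is just lost when gravity alone supplies the centripetal force: Mg = Mv_top²/r, i.e. v_top² = gr.
With ω = v/R, the kinetic energy at speed v is ½(1+k)Mv² = (3/4)Mv².
Energy conservation from release (height h) to the top (height 2r): Mgh = Mg(2r) + (3/4)M·gr.
Thus h_min = 2r + (1+k)r/2 = r(2 + 1.5/2) = 0.743 × 2.75 ≈ 2.04 m.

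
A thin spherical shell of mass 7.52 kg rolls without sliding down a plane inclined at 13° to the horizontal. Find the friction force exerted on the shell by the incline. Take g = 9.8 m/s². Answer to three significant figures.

f ≈ 6.63 N

For this body I = (2/3)MR², i.e. k = I/(MR²) = 2/3.
Along the incline Mg sinθ − f = Ma, and torque about the center fR = Iα = kMR²(a/R) gives f = kMa.
Combining, a = g sinθ/(1+k) and f = kMa = kMg sinθ/(1+k).
f = (2/3) × 7.52 × 9.8 × sin13° / 1.667 ≈ 6.63 N.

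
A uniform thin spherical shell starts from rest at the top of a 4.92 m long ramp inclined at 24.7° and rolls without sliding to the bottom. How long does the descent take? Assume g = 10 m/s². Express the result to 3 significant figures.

t ≈ 1.98 s

Here I = (2/3)MR², so the shape factor k = I/(MR²) = 2/3.
Translational: Mg sinθ − f = Ma. Rotational about the CM: fR = Iα = kMRa, so f = kMa.
Hence a = g sinθ/(1+k) = 10×sin24.7°/1.667 = 2.507 m/s².
With constant a from rest, t = √(2L/a) = √(2·4.92/2.507) ≈ 1.98 s.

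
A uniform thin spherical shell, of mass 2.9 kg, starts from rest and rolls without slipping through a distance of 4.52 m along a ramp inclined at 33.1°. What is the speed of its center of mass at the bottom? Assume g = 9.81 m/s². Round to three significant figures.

For this body I = (2/3)MR², i.e. k = I/(MR²) = 2/3.
The rolling condition ω = v/R makes the rotational term ½I(v/R)² = ½kMv², so KE_total = ½(1+k)Mv² = (5/6)Mv².
The vertical drop is h = L sinθ = 4.52 × sin33.1° = 2.468 m.
Energy conservation: Mgh = (5/6)Mv², so v = √(2gh/(1+k)) = √(2 × 9.81 × 2.468 / 1.667) ≈ 5.39 m/s.

v ≈ 5.39 m/s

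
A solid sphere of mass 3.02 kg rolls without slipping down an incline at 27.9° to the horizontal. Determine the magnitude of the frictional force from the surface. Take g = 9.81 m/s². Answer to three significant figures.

The moment of inertia is (2/5)MR², giving k ≡ I/(MR²) = 0.4.
Along the incline Mg sinθ − f = Ma, and torque about the center fR = Iα = kMR²(a/R) gives f = kMa.
Combining, a = g sinθ/(1+k) and f = kMa = kMg sinθ/(1+k).
f = 0.4 × 3.02 × 9.81 × sin27.9° / 1.4 ≈ 3.96 N.

f ≈ 3.96 N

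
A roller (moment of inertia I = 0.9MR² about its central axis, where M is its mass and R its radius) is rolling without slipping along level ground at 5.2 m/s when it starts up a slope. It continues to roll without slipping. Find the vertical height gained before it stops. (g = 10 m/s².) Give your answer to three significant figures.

For this body I = 0.9MR², i.e. k = I/(MR²) = 0.9.
The rolling condition ω = v/R makes the rotational term ½I(v/R)² = ½kMv², so KE_total = ½(1+k)Mv² = (19/20)Mv².
At the top the kinetic energy is zero, so (19/20)Mv₀² = Mgh.
Thus h = (1+k)v₀²/(2g) = 1.9 × 5.2² / (2 × 10) ≈ 2.57 m.

h ≈ 2.57 m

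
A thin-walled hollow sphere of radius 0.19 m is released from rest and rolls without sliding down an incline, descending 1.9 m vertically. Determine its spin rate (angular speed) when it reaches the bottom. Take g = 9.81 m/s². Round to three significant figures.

The moment of inertia is (2/3)MR², giving k ≡ I/(MR²) = 2/3.
The rolling condition ω = v/R makes the rotational term ½I(v/R)² = ½kMv², so KE_total = ½(1+k)Mv² = (5/6)Mv².
Energy conservation Mgh = ½(1+k)Mv² gives v = √(2gh/(1+k)) = √(2 × 9.81 × 1.9 / 1.667) = 4.729 m/s.
The angular speed follows from ω = v/R = 4.729/0.19 ≈ 24.9 rad/s.

ω ≈ 24.9 rad/s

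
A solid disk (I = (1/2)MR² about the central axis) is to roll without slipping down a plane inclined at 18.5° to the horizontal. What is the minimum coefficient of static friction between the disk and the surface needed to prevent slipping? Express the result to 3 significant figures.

For this body I = (1/2)MR², i.e. k = I/(MR²) = 0.5.
Newton's second law down the slope: Mg sinθ − f = Ma. The torque equation fR = Iα (with α = a/R) gives f = kMa.
These give a = g sinθ/(1+k) and the required friction f = kMg sinθ/(1+k).
The normal force is N = Mg cosθ, so μ_min = f/N = k tanθ/(1+k).
μ_min = 0.5 × tan18.5° / 1.5 ≈ 0.112.

μ_min ≈ 0.112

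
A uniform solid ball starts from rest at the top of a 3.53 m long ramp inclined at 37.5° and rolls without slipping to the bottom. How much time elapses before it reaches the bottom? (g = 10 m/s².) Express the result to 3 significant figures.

t ≈ 1.27 s

For this body I = (2/5)MR², i.e. k = I/(MR²) = 0.4.
Newton's second law down the slope: Mg sinθ − f = Ma. The torque equation fR = Iα (with α = a/R) gives f = kMa.
Hence a = g sinθ/(1+k) = 10×sin37.5°/1.4 = 4.348 m/s².
With constant a from rest, t = √(2L/a) = √(2·3.53/4.348) ≈ 1.27 s.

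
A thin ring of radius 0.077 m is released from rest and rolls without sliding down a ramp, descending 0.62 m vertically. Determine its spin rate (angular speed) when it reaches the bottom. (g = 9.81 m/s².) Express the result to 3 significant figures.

With I = MR², the ratio k = I/(MR²) is 1.
Rolling without slipping gives ω = v/R, so the total kinetic energy is ½Mv² + ½Iω² = ½(1+k)Mv² = Mv².
Energy conservation Mgh = ½(1+k)Mv² gives v = √(2gh/(1+k)) = √(2 × 9.81 × 0.62 / 2) = 2.466 m/s.
The angular speed follows from ω = v/R = 2.466/0.077 ≈ 32.0 rad/s.

ω ≈ 32.0 rad/s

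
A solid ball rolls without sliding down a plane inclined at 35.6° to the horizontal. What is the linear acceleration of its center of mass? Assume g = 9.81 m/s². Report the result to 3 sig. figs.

The moment of inertia is (2/5)MR², giving k ≡ I/(MR²) = 0.4.
Translational: Mg sinθ − f = Ma. Rotational about the CM: fR = Iα = kMRa, so f = kMa.
Eliminating f: Mg sinθ = (1+k)Ma, so a = g sinθ/(1+k) = 9.81 × sin35.6° / 1.4 ≈ 4.08 m/s².

a ≈ 4.08 m/s²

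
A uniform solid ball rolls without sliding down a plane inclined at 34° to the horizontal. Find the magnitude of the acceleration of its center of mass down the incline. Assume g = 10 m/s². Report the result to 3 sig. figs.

a ≈ 3.99 m/s²

The moment of inertia is (2/5)MR², giving k ≡ I/(MR²) = 0.4.
Newton's second law down the slope: Mg sinθ − f = Ma. The torque equation fR = Iα (with α = a/R) gives f = kMa.
Eliminating f: Mg sinθ = (1+k)Ma, so a = g sinθ/(1+k) = 10 × sin34° / 1.4 ≈ 3.99 m/s².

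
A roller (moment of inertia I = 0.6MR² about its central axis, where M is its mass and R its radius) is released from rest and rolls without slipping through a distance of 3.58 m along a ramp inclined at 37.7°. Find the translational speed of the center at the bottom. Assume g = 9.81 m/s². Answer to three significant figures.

v ≈ 5.18 m/s

The moment of inertia is 0.6MR², giving k ≡ I/(MR²) = 0.6.
The rolling condition ω = v/R makes the rotational term ½I(v/R)² = ½kMv², so KE_total = ½(1+k)Mv² = (4/5)Mv².
The vertical drop is h = L sinθ = 3.58 × sin37.7° = 2.189 m.
Setting Mgh = (4/5)Mv² gives v = √(2gh/(1+k)) = √(2·9.81·2.189/1.6) ≈ 5.18 m/s.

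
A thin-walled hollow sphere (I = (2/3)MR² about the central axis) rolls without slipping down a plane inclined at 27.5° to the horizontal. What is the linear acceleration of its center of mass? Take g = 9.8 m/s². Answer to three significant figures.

The moment of inertia is (2/3)MR², giving k ≡ I/(MR²) = 2/3.
Newton's second law down the slope: Mg sinθ − f = Ma. The torque equation fR = Iα (with α = a/R) gives f = kMa.
Eliminating f: Mg sinθ = (1+k)Ma, so a = g sinθ/(1+k) = 9.8 × sin27.5° / 1.667 ≈ 2.72 m/s².

a ≈ 2.72 m/s²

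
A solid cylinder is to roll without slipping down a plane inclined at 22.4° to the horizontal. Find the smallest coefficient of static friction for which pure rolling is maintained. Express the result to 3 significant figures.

μ_min ≈ 0.137

Here I = (1/2)MR², so the shape factor k = I/(MR²) = 0.5.
Translational: Mg sinθ − f = Ma. Rotational about the CM: fR = Iα = kMRa, so f = kMa.
These give a = g sinθ/(1+k) and the required friction f = kMg sinθ/(1+k).
With N = Mg cosθ, the no-slip condition f ≤ μN gives μ_min = f/N = k tanθ/(1+k).
μ_min = 0.5 × tan22.4° / 1.5 ≈ 0.137.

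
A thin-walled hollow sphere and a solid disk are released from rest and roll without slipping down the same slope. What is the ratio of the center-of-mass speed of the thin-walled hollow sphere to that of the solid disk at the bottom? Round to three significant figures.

Each satisfies Mgh = ½(1+k)Mv² with k = I/(MR²), so v ∝ 1/√(1+k).
For the thin-walled hollow sphere k = 2/3; for the solid disk k = 0.5.
v₁/v₂ = √((1+k₂)/(1+k₁)) = √(1.5/1.667) ≈ 0.949.

v_ratio ≈ 0.949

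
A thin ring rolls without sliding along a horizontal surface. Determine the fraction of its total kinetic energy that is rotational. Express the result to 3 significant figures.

fraction ≈ 0.500

Here I = MR², so the shape factor k = I/(MR²) = 1.
Since ω = v/R, the translational part is ½Mv² and the rotational part is ½I(v/R)² = ½kMv²; the total is ½(1+k)Mv².
The rotational fraction is therefore k/(1+k) = 1/2 ≈ 0.500.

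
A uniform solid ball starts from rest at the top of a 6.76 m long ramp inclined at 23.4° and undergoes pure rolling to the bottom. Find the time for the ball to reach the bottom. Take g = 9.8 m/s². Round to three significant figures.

The moment of inertia is (2/5)MR², giving k ≡ I/(MR²) = 0.4.
Along the incline Mg sinθ − f = Ma, and torque about the center fR = Iα = kMR²(a/R) gives f = kMa.
Hence a = g sinθ/(1+k) = 9.8×sin23.4°/1.4 = 2.78 m/s².
Starting from rest, L = ½at², so t = √(2L/a) = √(2×6.76/2.78) ≈ 2.21 s.

t ≈ 2.21 s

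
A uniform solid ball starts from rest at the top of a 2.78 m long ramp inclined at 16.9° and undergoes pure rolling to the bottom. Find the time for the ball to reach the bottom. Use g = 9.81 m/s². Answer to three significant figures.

Here I = (2/5)MR², so the shape factor k = I/(MR²) = 0.4.
Translational: Mg sinθ − f = Ma. Rotational about the CM: fR = Iα = kMRa, so f = kMa.
Hence a = g sinθ/(1+k) = 9.81×sin16.9°/1.4 = 2.037 m/s².
Starting from rest, L = ½at², so t = √(2L/a) = √(2×2.78/2.037) ≈ 1.65 s.

t ≈ 1.65 s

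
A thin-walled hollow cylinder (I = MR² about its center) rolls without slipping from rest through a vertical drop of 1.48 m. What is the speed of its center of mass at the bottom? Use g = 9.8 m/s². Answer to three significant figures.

Here I = MR², so the shape factor k = I/(MR²) = 1.
Since it rolls without slipping, ω = v/R and KE = ½Mv² + ½Iω² = ½(1+k)Mv² = Mv².
Energy conservation: Mgh = Mv², so v = √(2gh/(1+k)) = √(2 × 9.8 × 1.48 / 2) ≈ 3.81 m/s.

v ≈ 3.81 m/s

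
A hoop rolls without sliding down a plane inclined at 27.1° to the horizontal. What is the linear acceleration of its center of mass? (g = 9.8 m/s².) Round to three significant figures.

a ≈ 2.23 m/s²

With I = MR², the ratio k = I/(MR²) is 1.
Newton's second law down the slope: Mg sinθ − f = Ma. The torque equation fR = Iα (with α = a/R) gives f = kMa.
Eliminating f: Mg sinθ = (1+k)Ma, so a = g sinθ/(1+k) = 9.8 × sin27.1° / 2 ≈ 2.23 m/s².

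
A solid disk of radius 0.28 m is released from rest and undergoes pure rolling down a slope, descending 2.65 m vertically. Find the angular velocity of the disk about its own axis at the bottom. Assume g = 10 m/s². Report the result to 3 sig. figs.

The moment of inertia is (1/2)MR², giving k ≡ I/(MR²) = 0.5.
Since it rolls without slipping, ω = v/R and KE = ½Mv² + ½Iω² = ½(1+k)Mv² = (3/4)Mv².
Energy conservation Mgh = ½(1+k)Mv² gives v = √(2gh/(1+k)) = √(2 × 10 × 2.65 / 1.5) = 5.944 m/s.
Then ω = v/R = 5.944 / 0.28 ≈ 21.2 rad/s.

ω ≈ 21.2 rad/s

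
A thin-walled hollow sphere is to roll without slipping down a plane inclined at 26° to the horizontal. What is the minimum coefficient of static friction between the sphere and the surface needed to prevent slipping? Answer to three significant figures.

μ_min ≈ 0.195

Here I = (2/3)MR², so the shape factor k = I/(MR²) = 2/3.
Translational: Mg sinθ − f = Ma. Rotational about the CM: fR = Iα = kMRa, so f = kMa.
These give a = g sinθ/(1+k) and the required friction f = kMg sinθ/(1+k).
With N = Mg cosθ, the no-slip condition f ≤ μN gives μ_min = f/N = k tanθ/(1+k).
μ_min = (2/3) × tan26° / 1.667 ≈ 0.195.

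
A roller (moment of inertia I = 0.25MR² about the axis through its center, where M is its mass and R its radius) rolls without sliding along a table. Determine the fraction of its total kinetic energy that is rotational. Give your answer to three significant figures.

With I = 0.25MR², the ratio k = I/(MR²) is 0.25.
Since ω = v/R, the translational part is ½Mv² and the rotational part is ½I(v/R)² = ½kMv²; the total is ½(1+k)Mv².
The rotational fraction is therefore k/(1+k) = 0.25/1.25 ≈ 0.200.

fraction ≈ 0.200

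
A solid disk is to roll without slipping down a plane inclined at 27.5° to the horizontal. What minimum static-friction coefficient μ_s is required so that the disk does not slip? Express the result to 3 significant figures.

The moment of inertia is (1/2)MR², giving k ≡ I/(MR²) = 0.5.
Translational: Mg sinθ − f = Ma. Rotational about the CM: fR = Iα = kMRa, so f = kMa.
These give a = g sinθ/(1+k) and the required friction f = kMg sinθ/(1+k).
The normal force is N = Mg cosθ, so μ_min = f/N = k tanθ/(1+k).
μ_min = 0.5 × tan27.5° / 1.5 ≈ 0.174.

μ_min ≈ 0.174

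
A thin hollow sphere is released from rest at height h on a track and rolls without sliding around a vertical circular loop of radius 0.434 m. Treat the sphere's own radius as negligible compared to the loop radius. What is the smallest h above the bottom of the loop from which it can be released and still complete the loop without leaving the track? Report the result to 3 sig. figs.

h_min ≈ 1.23 m

For this body I = (2/3)MR², i.e. k = I/(MR²) = 2/3.
At the top of the loop, the minimum-contact condition is Mg = Mv_top²/r, so v_top² = gr.
With ω = v/R, the kinetic energy at speed v is ½(1+k)Mv² = (5/6)Mv².
Energy conservation from release (height h) to the top (height 2r): Mgh = Mg(2r) + (5/6)M·gr.
Thus h_min = 2r + (1+k)r/2 = r(2 + 1.667/2) = 0.434 × 2.833 ≈ 1.23 m.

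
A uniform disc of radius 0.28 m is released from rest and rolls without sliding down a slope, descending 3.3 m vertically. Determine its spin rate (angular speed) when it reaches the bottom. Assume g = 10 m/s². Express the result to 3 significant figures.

Here I = (1/2)MR², so the shape factor k = I/(MR²) = 0.5.
Pure rolling means v = ωR; then KE = ½Mv² + ½I(v/R)² = ½(1+k)Mv² = (3/4)Mv².
Energy conservation Mgh = ½(1+k)Mv² gives v = √(2gh/(1+k)) = √(2 × 10 × 3.3 / 1.5) = 6.633 m/s.
The angular speed follows from ω = v/R = 6.633/0.28 ≈ 23.7 rad/s.

ω ≈ 23.7 rad/s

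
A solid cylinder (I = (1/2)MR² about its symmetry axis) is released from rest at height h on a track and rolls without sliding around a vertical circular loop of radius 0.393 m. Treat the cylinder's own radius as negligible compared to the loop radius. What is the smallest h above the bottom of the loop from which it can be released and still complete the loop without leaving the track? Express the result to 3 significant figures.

For this body I = (1/2)MR², i.e. k = I/(MR²) = 0.5.
At the top, contact is just lost when gravity alone supplies the centripetal force: Mg = Mv_top²/r, i.e. v_top² = gr.
With ω = v/R, the kinetic energy at speed v is ½(1+k)Mv² = (3/4)Mv².
Energy conservation from release (height h) to the top (height 2r): Mgh = Mg(2r) + (3/4)M·gr.
Thus h_min = 2r + (1+k)r/2 = r(2 + 1.5/2) = 0.393 × 2.75 ≈ 1.08 m.

h_min ≈ 1.08 m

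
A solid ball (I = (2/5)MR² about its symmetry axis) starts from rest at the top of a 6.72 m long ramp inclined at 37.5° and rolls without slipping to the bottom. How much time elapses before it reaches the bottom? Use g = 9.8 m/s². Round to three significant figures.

For this body I = (2/5)MR², i.e. k = I/(MR²) = 0.4.
Translational: Mg sinθ − f = Ma. Rotational about the CM: fR = Iα = kMRa, so f = kMa.
Hence a = g sinθ/(1+k) = 9.8×sin37.5°/1.4 = 4.261 m/s².
With constant a from rest, t = √(2L/a) = √(2·6.72/4.261) ≈ 1.78 s.

t ≈ 1.78 s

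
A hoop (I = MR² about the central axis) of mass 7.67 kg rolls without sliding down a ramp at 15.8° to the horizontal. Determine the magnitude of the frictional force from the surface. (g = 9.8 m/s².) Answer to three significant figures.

f ≈ 10.2 N

For this body I = MR², i.e. k = I/(MR²) = 1.
Along the incline Mg sinθ − f = Ma, and torque about the center fR = Iα = kMR²(a/R) gives f = kMa.
Combining, a = g sinθ/(1+k) and f = kMa = kMg sinθ/(1+k).
f = 1 × 7.67 × 9.8 × sin15.8° / 2 ≈ 10.2 N.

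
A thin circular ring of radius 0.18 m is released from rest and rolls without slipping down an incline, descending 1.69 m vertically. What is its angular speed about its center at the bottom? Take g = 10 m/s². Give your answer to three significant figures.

With I = MR², the ratio k = I/(MR²) is 1.
Since it rolls without slipping, ω = v/R and KE = ½Mv² + ½Iω² = ½(1+k)Mv² = Mv².
Energy conservation Mgh = ½(1+k)Mv² gives v = √(2gh/(1+k)) = √(2 × 10 × 1.69 / 2) = 4.111 m/s.
The angular speed follows from ω = v/R = 4.111/0.18 ≈ 22.8 rad/s.

ω ≈ 22.8 rad/s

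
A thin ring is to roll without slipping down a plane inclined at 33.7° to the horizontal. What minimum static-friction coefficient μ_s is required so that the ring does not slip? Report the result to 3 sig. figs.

μ_min ≈ 0.333

Here I = MR², so the shape factor k = I/(MR²) = 1.
Newton's second law down the slope: Mg sinθ − f = Ma. The torque equation fR = Iα (with α = a/R) gives f = kMa.
These give a = g sinθ/(1+k) and the required friction f = kMg sinθ/(1+k).
With N = Mg cosθ, the no-slip condition f ≤ μN gives μ_min = f/N = k tanθ/(1+k).
μ_min = 1 × tan33.7° / 2 ≈ 0.333.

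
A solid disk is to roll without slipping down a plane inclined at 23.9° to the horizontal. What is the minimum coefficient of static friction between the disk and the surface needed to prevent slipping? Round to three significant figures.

μ_min ≈ 0.148

Here I = (1/2)MR², so the shape factor k = I/(MR²) = 0.5.
Newton's second law down the slope: Mg sinθ − f = Ma. The torque equation fR = Iα (with α = a/R) gives f = kMa.
These give a = g sinθ/(1+k) and the required friction f = kMg sinθ/(1+k).
The normal force is N = Mg cosθ, so μ_min = f/N = k tanθ/(1+k).
μ_min = 0.5 × tan23.9° / 1.5 ≈ 0.148.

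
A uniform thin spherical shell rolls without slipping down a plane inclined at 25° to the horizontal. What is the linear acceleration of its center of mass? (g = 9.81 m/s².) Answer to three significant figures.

a ≈ 2.49 m/s²

The moment of inertia is (2/3)MR², giving k ≡ I/(MR²) = 2/3.
Newton's second law down the slope: Mg sinθ − f = Ma. The torque equation fR = Iα (with α = a/R) gives f = kMa.
Eliminating f: Mg sinθ = (1+k)Ma, so a = g sinθ/(1+k) = 9.81 × sin25° / 1.667 ≈ 2.49 m/s².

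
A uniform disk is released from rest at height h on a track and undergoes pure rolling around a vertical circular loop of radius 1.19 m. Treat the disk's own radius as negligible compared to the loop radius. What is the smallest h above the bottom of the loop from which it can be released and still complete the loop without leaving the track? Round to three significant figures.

h_min ≈ 3.27 m

Here I = (1/2)MR², so the shape factor k = I/(MR²) = 0.5.
At the top, contact is just lost when gravity alone supplies the centripetal force: Mg = Mv_top²/r, i.e. v_top² = gr.
With ω = v/R, the kinetic energy at speed v is ½(1+k)Mv² = (3/4)Mv².
Energy conservation from release (height h) to the top (height 2r): Mgh = Mg(2r) + (3/4)M·gr.
Thus h_min = 2r + (1+k)r/2 = r(2 + 1.5/2) = 1.19 × 2.75 ≈ 3.27 m.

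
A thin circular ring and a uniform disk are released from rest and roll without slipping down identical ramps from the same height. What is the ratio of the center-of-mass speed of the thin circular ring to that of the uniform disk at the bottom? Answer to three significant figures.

v_ratio ≈ 0.866

Each satisfies Mgh = ½(1+k)Mv² with k = I/(MR²), so v ∝ 1/√(1+k).
For the thin circular ring k = 1; for the uniform disk k = 0.5.
v₁/v₂ = √((1+k₂)/(1+k₁)) = √(1.5/2) ≈ 0.866.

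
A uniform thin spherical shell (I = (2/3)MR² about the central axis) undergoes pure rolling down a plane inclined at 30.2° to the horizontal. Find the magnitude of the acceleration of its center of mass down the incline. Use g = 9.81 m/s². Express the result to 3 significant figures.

With I = (2/3)MR², the ratio k = I/(MR²) is 2/3.
Along the incline Mg sinθ − f = Ma, and torque about the center fR = Iα = kMR²(a/R) gives f = kMa.
Eliminating f: Mg sinθ = (1+k)Ma, so a = g sinθ/(1+k) = 9.81 × sin30.2° / 1.667 ≈ 2.96 m/s².

a ≈ 2.96 m/s²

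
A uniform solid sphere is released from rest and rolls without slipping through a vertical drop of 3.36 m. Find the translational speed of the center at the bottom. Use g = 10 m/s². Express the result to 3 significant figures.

The moment of inertia is (2/5)MR², giving k ≡ I/(MR²) = 0.4.
Pure rolling means v = ωR; then KE = ½Mv² + ½I(v/R)² = ½(1+k)Mv² = (7/10)Mv².
Setting Mgh = (7/10)Mv² gives v = √(2gh/(1+k)) = √(2·10·3.36/1.4) ≈ 6.93 m/s.

v ≈ 6.93 m/s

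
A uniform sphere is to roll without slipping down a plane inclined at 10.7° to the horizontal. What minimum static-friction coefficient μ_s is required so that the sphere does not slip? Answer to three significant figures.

μ_min ≈ 0.0540

Here I = (2/5)MR², so the shape factor k = I/(MR²) = 0.4.
Newton's second law down the slope: Mg sinθ − f = Ma. The torque equation fR = Iα (with α = a/R) gives f = kMa.
These give a = g sinθ/(1+k) and the required friction f = kMg sinθ/(1+k).
The normal force is N = Mg cosθ, so μ_min = f/N = k tanθ/(1+k).
μ_min = 0.4 × tan10.7° / 1.4 ≈ 0.0540.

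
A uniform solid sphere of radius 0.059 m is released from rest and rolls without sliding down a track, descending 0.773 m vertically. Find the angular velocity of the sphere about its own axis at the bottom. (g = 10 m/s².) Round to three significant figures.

Here I = (2/5)MR², so the shape factor k = I/(MR²) = 0.4.
Rolling without slipping gives ω = v/R, so the total kinetic energy is ½Mv² + ½Iω² = ½(1+k)Mv² = (7/10)Mv².
Energy conservation Mgh = ½(1+k)Mv² gives v = √(2gh/(1+k)) = √(2 × 10 × 0.773 / 1.4) = 3.323 m/s.
Then ω = v/R = 3.323 / 0.059 ≈ 56.3 rad/s.

ω ≈ 56.3 rad/s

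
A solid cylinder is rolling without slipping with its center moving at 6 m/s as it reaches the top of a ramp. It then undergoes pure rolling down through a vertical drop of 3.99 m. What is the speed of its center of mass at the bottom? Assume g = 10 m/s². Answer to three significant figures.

v ≈ 9.44 m/s

With I = (1/2)MR², the ratio k = I/(MR²) is 0.5.
Rolling without slipping gives ω = v/R, so the total kinetic energy is ½Mv² + ½Iω² = ½(1+k)Mv² = (3/4)Mv².
Energy conservation: (3/4)Mv₀² + Mgh = (3/4)Mv², so v² = v₀² + 2gh/(1+k).
v = √(6² + 2×10×3.99/1.5) = √89.2 ≈ 9.44 m/s.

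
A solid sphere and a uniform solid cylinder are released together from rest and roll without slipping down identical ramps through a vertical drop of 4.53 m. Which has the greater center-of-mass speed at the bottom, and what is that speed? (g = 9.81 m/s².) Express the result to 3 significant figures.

For rolling without slipping, Mgh = ½(1+k)Mv² where k = I/(MR²), so v = √(2gh/(1+k)).
Solid sphere: k = 0.4, giving v = √(2×9.81×4.53/1.4) = 7.968 m/s.
Uniform solid cylinder: k = 0.5, giving v = √(2×9.81×4.53/1.5) = 7.698 m/s.
The smaller k wins: the solid sphere, at ≈ 7.97 m/s.

the solid sphere, at v ≈ 7.97 m/s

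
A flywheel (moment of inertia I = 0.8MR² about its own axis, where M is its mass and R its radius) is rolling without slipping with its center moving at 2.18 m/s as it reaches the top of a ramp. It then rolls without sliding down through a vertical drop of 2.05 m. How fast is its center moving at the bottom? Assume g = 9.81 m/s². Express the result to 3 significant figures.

v ≈ 5.21 m/s

With I = 0.8MR², the ratio k = I/(MR²) is 0.8.
Since it rolls without slipping, ω = v/R and KE = ½Mv² + ½Iω² = ½(1+k)Mv² = (9/10)Mv².
Energy conservation: (9/10)Mv₀² + Mgh = (9/10)Mv², so v² = v₀² + 2gh/(1+k).
v = √(2.18² + 2×9.81×2.05/1.8) = √27.1 ≈ 5.21 m/s.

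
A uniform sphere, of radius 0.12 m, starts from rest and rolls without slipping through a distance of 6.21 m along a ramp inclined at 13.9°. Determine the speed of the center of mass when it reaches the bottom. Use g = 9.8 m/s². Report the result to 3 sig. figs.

With I = (2/5)MR², the ratio k = I/(MR²) is 0.4.
Since it rolls without slipping, ω = v/R and KE = ½Mv² + ½Iω² = ½(1+k)Mv² = (7/10)Mv².
The vertical drop is h = L sinθ = 6.21 × sin13.9° = 1.492 m.
Setting Mgh = (7/10)Mv² gives v = √(2gh/(1+k)) = √(2·9.8·1.492/1.4) ≈ 4.57 m/s.

v ≈ 4.57 m/s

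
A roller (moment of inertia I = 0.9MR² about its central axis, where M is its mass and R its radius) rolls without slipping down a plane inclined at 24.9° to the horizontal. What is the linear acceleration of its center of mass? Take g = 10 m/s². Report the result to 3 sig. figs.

With I = 0.9MR², the ratio k = I/(MR²) is 0.9.
Translational: Mg sinθ − f = Ma. Rotational about the CM: fR = Iα = kMRa, so f = kMa.
Eliminating f: Mg sinθ = (1+k)Ma, so a = g sinθ/(1+k) = 10 × sin24.9° / 1.9 ≈ 2.22 m/s².

a ≈ 2.22 m/s²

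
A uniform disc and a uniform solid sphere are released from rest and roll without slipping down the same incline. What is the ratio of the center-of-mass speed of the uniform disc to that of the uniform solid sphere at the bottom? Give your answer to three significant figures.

v_ratio ≈ 0.966

Each satisfies Mgh = ½(1+k)Mv² with k = I/(MR²), so v ∝ 1/√(1+k).
For the uniform disc k = 0.5; for the uniform solid sphere k = 0.4.
v₁/v₂ = √((1+k₂)/(1+k₁)) = √(1.4/1.5) ≈ 0.966.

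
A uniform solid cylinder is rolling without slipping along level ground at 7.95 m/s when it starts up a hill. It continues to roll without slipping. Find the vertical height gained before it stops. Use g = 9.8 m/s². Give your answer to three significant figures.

h ≈ 4.84 m

For this body I = (1/2)MR², i.e. k = I/(MR²) = 0.5.
Since it rolls without slipping, ω = v/R and KE = ½Mv² + ½Iω² = ½(1+k)Mv² = (3/4)Mv².
At the top the kinetic energy is zero, so (3/4)Mv₀² = Mgh.
Thus h = (1+k)v₀²/(2g) = 1.5 × 7.95² / (2 × 9.8) ≈ 4.84 m.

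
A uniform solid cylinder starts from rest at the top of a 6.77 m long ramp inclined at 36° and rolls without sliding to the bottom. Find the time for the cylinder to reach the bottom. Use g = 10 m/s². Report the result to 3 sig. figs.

t ≈ 1.86 s

For this body I = (1/2)MR², i.e. k = I/(MR²) = 0.5.
Translational: Mg sinθ − f = Ma. Rotational about the CM: fR = Iα = kMRa, so f = kMa.
Hence a = g sinθ/(1+k) = 10×sin36°/1.5 = 3.919 m/s².
With constant a from rest, t = √(2L/a) = √(2·6.77/3.919) ≈ 1.86 s.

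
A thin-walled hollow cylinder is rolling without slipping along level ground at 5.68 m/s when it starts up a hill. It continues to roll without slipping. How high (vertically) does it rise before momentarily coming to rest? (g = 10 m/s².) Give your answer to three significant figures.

h ≈ 3.23 m

Here I = MR², so the shape factor k = I/(MR²) = 1.
The rolling condition ω = v/R makes the rotational term ½I(v/R)² = ½kMv², so KE_total = ½(1+k)Mv² = Mv².
At the top the kinetic energy is zero, so Mv₀² = Mgh.
Thus h = (1+k)v₀²/(2g) = 2 × 5.68² / (2 × 10) ≈ 3.23 m.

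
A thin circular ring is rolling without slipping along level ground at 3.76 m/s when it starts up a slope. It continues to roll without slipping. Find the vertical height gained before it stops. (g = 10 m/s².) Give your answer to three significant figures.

h ≈ 1.41 m

Here I = MR², so the shape factor k = I/(MR²) = 1.
The rolling condition ω = v/R makes the rotational term ½I(v/R)² = ½kMv², so KE_total = ½(1+k)Mv² = Mv².
All of this converts to potential energy at the highest point: Mv₀² = Mgh.
Thus h = (1+k)v₀²/(2g) = 2 × 3.76² / (2 × 10) ≈ 1.41 m.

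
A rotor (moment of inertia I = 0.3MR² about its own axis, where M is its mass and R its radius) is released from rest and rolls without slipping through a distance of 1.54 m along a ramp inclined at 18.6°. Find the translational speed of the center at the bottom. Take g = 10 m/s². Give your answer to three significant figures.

For this body I = 0.3MR², i.e. k = I/(MR²) = 0.3.
The rolling condition ω = v/R makes the rotational term ½I(v/R)² = ½kMv², so KE_total = ½(1+k)Mv² = (13/20)Mv².
The vertical drop is h = L sinθ = 1.54 × sin18.6° = 0.4912 m.
Setting Mgh = (13/20)Mv² gives v = √(2gh/(1+k)) = √(2·10·0.4912/1.3) ≈ 2.75 m/s.

v ≈ 2.75 m/s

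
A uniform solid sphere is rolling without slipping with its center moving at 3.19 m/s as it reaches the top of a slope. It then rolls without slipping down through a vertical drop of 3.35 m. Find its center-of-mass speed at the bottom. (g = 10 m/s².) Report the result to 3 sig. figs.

v ≈ 7.62 m/s

The moment of inertia is (2/5)MR², giving k ≡ I/(MR²) = 0.4.
Rolling without slipping gives ω = v/R, so the total kinetic energy is ½Mv² + ½Iω² = ½(1+k)Mv² = (7/10)Mv².
Energy conservation: (7/10)Mv₀² + Mgh = (7/10)Mv², so v² = v₀² + 2gh/(1+k).
v = √(3.19² + 2×10×3.35/1.4) = √58.03 ≈ 7.62 m/s.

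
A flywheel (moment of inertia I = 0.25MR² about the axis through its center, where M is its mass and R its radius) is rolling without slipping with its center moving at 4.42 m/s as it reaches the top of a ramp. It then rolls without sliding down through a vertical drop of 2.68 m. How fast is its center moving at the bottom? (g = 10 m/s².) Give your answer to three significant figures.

v ≈ 7.90 m/s

The moment of inertia is 0.25MR², giving k ≡ I/(MR²) = 0.25.
Rolling without slipping gives ω = v/R, so the total kinetic energy is ½Mv² + ½Iω² = ½(1+k)Mv² = (5/8)Mv².
Energy conservation: (5/8)Mv₀² + Mgh = (5/8)Mv², so v² = v₀² + 2gh/(1+k).
v = √(4.42² + 2×10×2.68/1.25) = √62.42 ≈ 7.90 m/s.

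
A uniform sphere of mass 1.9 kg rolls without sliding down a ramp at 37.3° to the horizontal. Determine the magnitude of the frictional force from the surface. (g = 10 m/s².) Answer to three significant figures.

f ≈ 3.29 N

Here I = (2/5)MR², so the shape factor k = I/(MR²) = 0.4.
Along the incline Mg sinθ − f = Ma, and torque about the center fR = Iα = kMR²(a/R) gives f = kMa.
Combining, a = g sinθ/(1+k) and f = kMa = kMg sinθ/(1+k).
f = 0.4 × 1.9 × 10 × sin37.3° / 1.4 ≈ 3.29 N.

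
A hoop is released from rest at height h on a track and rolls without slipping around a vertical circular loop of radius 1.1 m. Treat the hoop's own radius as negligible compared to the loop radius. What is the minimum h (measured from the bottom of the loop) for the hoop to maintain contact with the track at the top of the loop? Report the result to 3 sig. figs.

For this body I = MR², i.e. k = I/(MR²) = 1.
At the top, contact is just lost when gravity alone supplies the centripetal force: Mg = Mv_top²/r, i.e. v_top² = gr.
With ω = v/R, the kinetic energy at speed v is ½(1+k)Mv² = Mv².
Energy conservation from release (height h) to the top (height 2r): Mgh = Mg(2r) + M·gr.
Thus h_min = 2r + (1+k)r/2 = r(2 + 2/2) = 1.1 × 3 ≈ 3.30 m.

h_min ≈ 3.30 m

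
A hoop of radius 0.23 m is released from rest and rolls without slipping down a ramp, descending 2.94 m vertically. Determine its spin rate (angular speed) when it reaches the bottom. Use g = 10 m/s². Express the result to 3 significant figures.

ω ≈ 23.6 rad/s

Here I = MR², so the shape factor k = I/(MR²) = 1.
Pure rolling means v = ωR; then KE = ½Mv² + ½I(v/R)² = ½(1+k)Mv² = Mv².
Energy conservation Mgh = ½(1+k)Mv² gives v = √(2gh/(1+k)) = √(2 × 10 × 2.94 / 2) = 5.422 m/s.
Then ω = v/R = 5.422 / 0.23 ≈ 23.6 rad/s.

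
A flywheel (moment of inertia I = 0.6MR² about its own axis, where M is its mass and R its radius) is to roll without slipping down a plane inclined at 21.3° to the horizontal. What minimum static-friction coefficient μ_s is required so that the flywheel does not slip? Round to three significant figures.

Here I = 0.6MR², so the shape factor k = I/(MR²) = 0.6.
Along the incline Mg sinθ − f = Ma, and torque about the center fR = Iα = kMR²(a/R) gives f = kMa.
These give a = g sinθ/(1+k) and the required friction f = kMg sinθ/(1+k).
The normal force is N = Mg cosθ, so μ_min = f/N = k tanθ/(1+k).
μ_min = 0.6 × tan21.3° / 1.6 ≈ 0.146.

μ_min ≈ 0.146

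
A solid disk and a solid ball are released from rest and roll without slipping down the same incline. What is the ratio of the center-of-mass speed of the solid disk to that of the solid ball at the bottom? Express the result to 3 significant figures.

v_ratio ≈ 0.966

Each satisfies Mgh = ½(1+k)Mv² with k = I/(MR²), so v ∝ 1/√(1+k).
For the solid disk k = 0.5; for the solid ball k = 0.4.
v₁/v₂ = √((1+k₂)/(1+k₁)) = √(1.4/1.5) ≈ 0.966.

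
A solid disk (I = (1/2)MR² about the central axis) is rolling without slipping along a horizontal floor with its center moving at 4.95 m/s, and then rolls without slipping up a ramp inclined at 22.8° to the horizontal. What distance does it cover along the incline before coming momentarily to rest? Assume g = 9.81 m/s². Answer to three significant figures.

For this body I = (1/2)MR², i.e. k = I/(MR²) = 0.5.
The rolling condition ω = v/R makes the rotational term ½I(v/R)² = ½kMv², so KE_total = ½(1+k)Mv² = (3/4)Mv².
Setting this equal to Mgh gives the vertical rise h = (1+k)v₀²/(2g) = 1.5×4.95²/(2×9.81) = 1.873 m.
Along the incline, d = h/sinθ = 1.873/sin22.8° ≈ 4.83 m.

d ≈ 4.83 m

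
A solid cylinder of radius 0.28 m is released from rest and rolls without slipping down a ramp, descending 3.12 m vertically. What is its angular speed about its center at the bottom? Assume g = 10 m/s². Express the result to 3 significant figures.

With I = (1/2)MR², the ratio k = I/(MR²) is 0.5.
The rolling condition ω = v/R makes the rotational term ½I(v/R)² = ½kMv², so KE_total = ½(1+k)Mv² = (3/4)Mv².
Energy conservation Mgh = ½(1+k)Mv² gives v = √(2gh/(1+k)) = √(2 × 10 × 3.12 / 1.5) = 6.45 m/s.
The angular speed follows from ω = v/R = 6.45/0.28 ≈ 23.0 rad/s.

ω ≈ 23.0 rad/s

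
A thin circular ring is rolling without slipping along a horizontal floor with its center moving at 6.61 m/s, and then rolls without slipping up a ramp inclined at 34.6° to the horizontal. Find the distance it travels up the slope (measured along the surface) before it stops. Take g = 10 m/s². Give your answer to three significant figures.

d ≈ 7.69 m

For this body I = MR², i.e. k = I/(MR²) = 1.
Pure rolling means v = ωR; then KE = ½Mv² + ½I(v/R)² = ½(1+k)Mv² = Mv².
Setting this equal to Mgh gives the vertical rise h = (1+k)v₀²/(2g) = 2×6.61²/(2×10) = 4.369 m.
The distance along the slope is d = h/sinθ = 4.369/sin34.6° ≈ 7.69 m.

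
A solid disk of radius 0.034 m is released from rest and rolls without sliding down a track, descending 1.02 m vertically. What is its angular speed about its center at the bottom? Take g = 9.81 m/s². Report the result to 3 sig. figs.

For this body I = (1/2)MR², i.e. k = I/(MR²) = 0.5.
The rolling condition ω = v/R makes the rotational term ½I(v/R)² = ½kMv², so KE_total = ½(1+k)Mv² = (3/4)Mv².
Energy conservation Mgh = ½(1+k)Mv² gives v = √(2gh/(1+k)) = √(2 × 9.81 × 1.02 / 1.5) = 3.653 m/s.
The angular speed follows from ω = v/R = 3.653/0.034 ≈ 107 rad/s.

ω ≈ 107 rad/s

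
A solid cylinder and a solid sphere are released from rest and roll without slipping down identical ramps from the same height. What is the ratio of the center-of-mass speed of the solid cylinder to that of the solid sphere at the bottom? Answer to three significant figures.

Each satisfies Mgh = ½(1+k)Mv² with k = I/(MR²), so v ∝ 1/√(1+k).
For the solid cylinder k = 0.5; for the solid sphere k = 0.4.
v₁/v₂ = √((1+k₂)/(1+k₁)) = √(1.4/1.5) ≈ 0.966.

v_ratio ≈ 0.966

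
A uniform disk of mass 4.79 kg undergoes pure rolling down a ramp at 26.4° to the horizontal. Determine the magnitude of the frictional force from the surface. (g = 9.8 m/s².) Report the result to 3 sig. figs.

The moment of inertia is (1/2)MR², giving k ≡ I/(MR²) = 0.5.
Translational: Mg sinθ − f = Ma. Rotational about the CM: fR = Iα = kMRa, so f = kMa.
Combining, a = g sinθ/(1+k) and f = kMa = kMg sinθ/(1+k).
f = 0.5 × 4.79 × 9.8 × sin26.4° / 1.5 ≈ 6.96 N.

f ≈ 6.96 N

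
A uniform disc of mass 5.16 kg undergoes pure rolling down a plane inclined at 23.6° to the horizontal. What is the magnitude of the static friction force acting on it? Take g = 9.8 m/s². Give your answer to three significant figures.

With I = (1/2)MR², the ratio k = I/(MR²) is 0.5.
Translational: Mg sinθ − f = Ma. Rotational about the CM: fR = Iα = kMRa, so f = kMa.
Combining, a = g sinθ/(1+k) and f = kMa = kMg sinθ/(1+k).
f = 0.5 × 5.16 × 9.8 × sin23.6° / 1.5 ≈ 6.75 N.

f ≈ 6.75 N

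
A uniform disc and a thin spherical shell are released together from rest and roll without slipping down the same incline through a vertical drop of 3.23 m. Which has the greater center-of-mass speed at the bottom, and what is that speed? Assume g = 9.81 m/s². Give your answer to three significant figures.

For rolling without slipping, Mgh = ½(1+k)Mv² where k = I/(MR²), so v = √(2gh/(1+k)).
Uniform disc: k = 0.5, giving v = √(2×9.81×3.23/1.5) = 6.5 m/s.
Thin spherical shell: k = 2/3, giving v = √(2×9.81×3.23/1.667) = 6.166 m/s.
The smaller k wins: the uniform disc, at ≈ 6.50 m/s.

the uniform disc, at v ≈ 6.50 m/s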